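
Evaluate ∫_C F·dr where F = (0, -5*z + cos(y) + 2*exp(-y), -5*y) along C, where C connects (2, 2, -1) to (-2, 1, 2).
-20 - sin(2) - 2*exp(-1) + 2*exp(-2) + sin(1)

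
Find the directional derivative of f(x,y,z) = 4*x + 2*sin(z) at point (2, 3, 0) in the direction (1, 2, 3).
5*sqrt(14)/7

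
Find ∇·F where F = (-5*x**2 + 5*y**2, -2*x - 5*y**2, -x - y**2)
-10*x - 10*y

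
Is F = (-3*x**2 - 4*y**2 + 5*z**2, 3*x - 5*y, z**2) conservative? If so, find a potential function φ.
No, ∇×F = (0, 10*z, 8*y + 3) ≠ 0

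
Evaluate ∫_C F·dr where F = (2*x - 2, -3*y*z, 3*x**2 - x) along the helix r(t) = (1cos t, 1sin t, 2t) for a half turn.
4 + 9*pi/2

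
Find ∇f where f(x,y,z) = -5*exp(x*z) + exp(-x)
(-5*z*exp(x*z) - exp(-x), 0, -5*x*exp(x*z))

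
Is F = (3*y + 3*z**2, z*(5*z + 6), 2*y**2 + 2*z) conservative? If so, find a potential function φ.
No, ∇×F = (4*y - 10*z - 6, 6*z, -3) ≠ 0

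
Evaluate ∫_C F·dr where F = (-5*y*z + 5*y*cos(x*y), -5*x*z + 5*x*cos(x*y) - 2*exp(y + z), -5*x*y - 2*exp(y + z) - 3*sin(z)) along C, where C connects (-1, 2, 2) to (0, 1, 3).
-20 + 3*cos(3) - 3*cos(2) + 5*sin(2)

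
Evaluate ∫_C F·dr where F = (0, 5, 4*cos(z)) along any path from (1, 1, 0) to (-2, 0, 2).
-5 + 4*sin(2)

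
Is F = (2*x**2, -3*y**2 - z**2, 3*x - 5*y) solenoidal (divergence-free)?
No, ∇·F = 4*x - 6*y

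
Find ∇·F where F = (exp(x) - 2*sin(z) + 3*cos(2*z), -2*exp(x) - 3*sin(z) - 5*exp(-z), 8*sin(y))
exp(x)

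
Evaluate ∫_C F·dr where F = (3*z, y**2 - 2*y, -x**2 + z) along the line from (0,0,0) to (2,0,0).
0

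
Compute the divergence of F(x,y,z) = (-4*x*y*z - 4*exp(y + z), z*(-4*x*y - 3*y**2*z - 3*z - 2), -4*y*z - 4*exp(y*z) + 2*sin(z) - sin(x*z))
-4*x*z - x*cos(x*z) - 6*y*z**2 - 4*y*z - 4*y*exp(y*z) - 4*y + 2*cos(z)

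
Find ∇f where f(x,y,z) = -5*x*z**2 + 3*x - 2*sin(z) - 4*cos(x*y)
(4*y*sin(x*y) - 5*z**2 + 3, 4*x*sin(x*y), -10*x*z - 2*cos(z))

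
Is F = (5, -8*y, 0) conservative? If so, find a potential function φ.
Yes, F is conservative. φ = 5*x - 4*y**2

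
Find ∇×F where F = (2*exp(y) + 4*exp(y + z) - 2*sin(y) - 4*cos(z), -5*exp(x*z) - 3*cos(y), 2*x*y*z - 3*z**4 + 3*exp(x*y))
(x*(2*z + 3*exp(x*y) + 5*exp(x*z)), -2*y*z - 3*y*exp(x*y) + 4*exp(y + z) + 4*sin(z), -5*z*exp(x*z) - 2*exp(y) - 4*exp(y + z) + 2*cos(y))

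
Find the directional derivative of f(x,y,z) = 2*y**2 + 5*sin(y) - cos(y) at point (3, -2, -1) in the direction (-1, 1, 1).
sqrt(3)*(-8 + 5*cos(2) - sin(2))/3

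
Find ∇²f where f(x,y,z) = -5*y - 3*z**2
-6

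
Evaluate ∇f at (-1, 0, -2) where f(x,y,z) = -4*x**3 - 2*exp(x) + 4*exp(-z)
(-12 - 2*exp(-1), 0, -4*exp(2))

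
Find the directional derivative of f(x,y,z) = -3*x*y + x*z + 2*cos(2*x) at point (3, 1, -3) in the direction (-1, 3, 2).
sqrt(14)*(-15 + 4*sin(6))/14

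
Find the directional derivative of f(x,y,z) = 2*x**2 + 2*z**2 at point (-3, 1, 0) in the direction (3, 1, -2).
-18*sqrt(14)/7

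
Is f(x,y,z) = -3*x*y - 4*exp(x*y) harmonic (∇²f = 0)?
No, ∇²f = 4*(-x**2 - y**2)*exp(x*y)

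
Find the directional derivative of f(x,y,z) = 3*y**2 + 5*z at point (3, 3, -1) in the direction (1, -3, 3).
-39*sqrt(19)/19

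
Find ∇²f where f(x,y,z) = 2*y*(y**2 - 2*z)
12*y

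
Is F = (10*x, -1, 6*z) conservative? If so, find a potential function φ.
Yes, F is conservative. φ = 5*x**2 - y + 3*z**2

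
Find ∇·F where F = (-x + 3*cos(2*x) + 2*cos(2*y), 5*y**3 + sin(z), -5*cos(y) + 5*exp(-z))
15*y**2 - 6*sin(2*x) - 1 - 5*exp(-z)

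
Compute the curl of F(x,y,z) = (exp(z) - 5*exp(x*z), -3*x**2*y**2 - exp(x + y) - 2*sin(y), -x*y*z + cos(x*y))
(-x*(z + sin(x*y)), -5*x*exp(x*z) + y*z + y*sin(x*y) + exp(z), -6*x*y**2 - exp(x + y))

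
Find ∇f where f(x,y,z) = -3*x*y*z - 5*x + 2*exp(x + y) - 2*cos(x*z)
(-3*y*z + 2*z*sin(x*z) + 2*exp(x + y) - 5, -3*x*z + 2*exp(x + y), x*(-3*y + 2*sin(x*z)))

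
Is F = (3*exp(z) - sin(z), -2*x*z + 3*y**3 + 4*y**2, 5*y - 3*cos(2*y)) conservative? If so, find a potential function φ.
No, ∇×F = (2*x + 6*sin(2*y) + 5, 3*exp(z) - cos(z), -2*z) ≠ 0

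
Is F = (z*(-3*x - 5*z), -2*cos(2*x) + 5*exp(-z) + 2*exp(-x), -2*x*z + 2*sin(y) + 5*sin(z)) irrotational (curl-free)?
No, ∇×F = (2*cos(y) + 5*exp(-z), -3*x - 8*z, 4*sin(2*x) - 2*exp(-x))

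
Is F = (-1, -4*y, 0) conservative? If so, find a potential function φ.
Yes, F is conservative. φ = -x - 2*y**2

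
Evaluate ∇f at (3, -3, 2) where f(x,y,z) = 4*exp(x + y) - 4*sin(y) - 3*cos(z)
(4, 4 - 4*cos(3), 3*sin(2))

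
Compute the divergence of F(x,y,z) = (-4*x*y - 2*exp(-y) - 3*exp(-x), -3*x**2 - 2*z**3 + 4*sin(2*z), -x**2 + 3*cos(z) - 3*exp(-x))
-4*y - 3*sin(z) + 3*exp(-x)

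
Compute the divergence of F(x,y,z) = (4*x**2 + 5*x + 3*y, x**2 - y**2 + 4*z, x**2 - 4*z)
8*x - 2*y + 1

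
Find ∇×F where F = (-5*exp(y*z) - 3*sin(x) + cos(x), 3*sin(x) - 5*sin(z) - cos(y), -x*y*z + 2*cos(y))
(-x*z - 2*sin(y) + 5*cos(z), y*(z - 5*exp(y*z)), 5*z*exp(y*z) + 3*cos(x))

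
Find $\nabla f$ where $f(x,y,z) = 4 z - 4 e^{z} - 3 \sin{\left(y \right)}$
(0, -3*cos(y), 4 - 4*exp(z))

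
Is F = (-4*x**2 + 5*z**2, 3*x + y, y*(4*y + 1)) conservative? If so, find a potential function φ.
No, ∇×F = (8*y + 1, 10*z, 3) ≠ 0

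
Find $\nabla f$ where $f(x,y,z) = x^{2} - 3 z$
(2*x, 0, -3)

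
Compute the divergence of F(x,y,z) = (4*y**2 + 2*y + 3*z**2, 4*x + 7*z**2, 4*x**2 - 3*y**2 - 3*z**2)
-6*z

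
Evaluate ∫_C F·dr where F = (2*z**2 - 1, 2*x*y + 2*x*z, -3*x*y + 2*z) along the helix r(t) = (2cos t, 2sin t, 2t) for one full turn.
96*pi**2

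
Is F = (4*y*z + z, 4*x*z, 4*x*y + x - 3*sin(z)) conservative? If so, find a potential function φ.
Yes, F is conservative. φ = 4*x*y*z + x*z + 3*cos(z)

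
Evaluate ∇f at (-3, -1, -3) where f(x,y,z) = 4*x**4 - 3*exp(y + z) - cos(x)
(-432 - sin(3), -3*exp(-4), -3*exp(-4))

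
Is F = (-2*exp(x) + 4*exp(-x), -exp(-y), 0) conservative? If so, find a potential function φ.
Yes, F is conservative. φ = -2*exp(x) + exp(-y) - 4*exp(-x)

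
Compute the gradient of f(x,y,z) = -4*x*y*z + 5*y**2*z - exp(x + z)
(-4*y*z - exp(x + z), 2*z*(-2*x + 5*y), -4*x*y + 5*y**2 - exp(x + z))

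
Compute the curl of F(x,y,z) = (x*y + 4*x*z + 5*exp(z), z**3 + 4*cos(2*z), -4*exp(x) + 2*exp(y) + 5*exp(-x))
(-3*z**2 + 2*exp(y) + 8*sin(2*z), 4*x + 4*exp(x) + 5*exp(z) + 5*exp(-x), -x)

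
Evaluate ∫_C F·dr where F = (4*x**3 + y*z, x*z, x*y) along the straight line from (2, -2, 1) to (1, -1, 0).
-11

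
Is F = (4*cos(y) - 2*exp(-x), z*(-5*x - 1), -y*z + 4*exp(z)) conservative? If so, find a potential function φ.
No, ∇×F = (5*x - z + 1, 0, -5*z + 4*sin(y)) ≠ 0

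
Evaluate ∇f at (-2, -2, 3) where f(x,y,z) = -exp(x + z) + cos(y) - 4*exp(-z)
(-E, sin(2), (4 - exp(4))*exp(-3))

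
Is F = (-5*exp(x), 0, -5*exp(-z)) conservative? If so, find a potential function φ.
Yes, F is conservative. φ = -5*exp(x) + 5*exp(-z)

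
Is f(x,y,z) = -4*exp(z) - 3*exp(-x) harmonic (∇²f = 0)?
No, ∇²f = -4*exp(z) - 3*exp(-x)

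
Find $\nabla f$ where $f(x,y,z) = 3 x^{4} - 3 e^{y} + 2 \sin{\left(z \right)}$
(12*x**3, -3*exp(y), 2*cos(z))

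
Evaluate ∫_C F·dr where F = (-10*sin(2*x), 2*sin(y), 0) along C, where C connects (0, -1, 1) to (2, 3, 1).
-5 + 5*cos(4) + 2*cos(1) - 2*cos(3)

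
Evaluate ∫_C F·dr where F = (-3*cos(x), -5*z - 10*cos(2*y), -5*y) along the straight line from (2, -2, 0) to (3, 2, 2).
-20 - 3*sin(3) + 3*sin(2) - 10*sin(4)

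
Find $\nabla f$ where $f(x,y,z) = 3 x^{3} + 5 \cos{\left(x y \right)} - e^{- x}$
(9*x**2 - 5*y*sin(x*y) + exp(-x), -5*x*sin(x*y), 0)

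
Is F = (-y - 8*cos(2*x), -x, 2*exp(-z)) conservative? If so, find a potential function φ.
Yes, F is conservative. φ = -x*y - 4*sin(2*x) - 2*exp(-z)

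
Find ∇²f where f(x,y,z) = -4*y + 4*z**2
8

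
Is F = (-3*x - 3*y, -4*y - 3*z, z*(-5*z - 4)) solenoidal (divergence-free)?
No, ∇·F = -10*z - 11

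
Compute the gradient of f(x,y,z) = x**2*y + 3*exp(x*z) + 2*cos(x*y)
(2*x*y - 2*y*sin(x*y) + 3*z*exp(x*z), x*(x - 2*sin(x*y)), 3*x*exp(x*z))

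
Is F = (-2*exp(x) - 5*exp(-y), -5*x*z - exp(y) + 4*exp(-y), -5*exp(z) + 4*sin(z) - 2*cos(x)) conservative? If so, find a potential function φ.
No, ∇×F = (5*x, -2*sin(x), -5*z - 5*exp(-y)) ≠ 0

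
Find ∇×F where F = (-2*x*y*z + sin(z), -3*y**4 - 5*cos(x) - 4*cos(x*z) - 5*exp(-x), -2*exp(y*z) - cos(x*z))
(-4*x*sin(x*z) - 2*z*exp(y*z), -2*x*y - z*sin(x*z) + cos(z), 2*x*z + 4*z*sin(x*z) + 5*sin(x) + 5*exp(-x))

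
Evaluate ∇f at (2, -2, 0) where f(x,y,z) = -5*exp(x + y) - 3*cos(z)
(-5, -5, 0)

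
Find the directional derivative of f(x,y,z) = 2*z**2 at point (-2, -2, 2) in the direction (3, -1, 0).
0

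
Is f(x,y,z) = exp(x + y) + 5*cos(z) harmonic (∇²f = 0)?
No, ∇²f = 2*exp(x + y) - 5*cos(z)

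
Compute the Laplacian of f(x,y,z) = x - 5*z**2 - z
-10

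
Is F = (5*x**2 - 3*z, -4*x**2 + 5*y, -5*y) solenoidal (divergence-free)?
No, ∇·F = 10*x + 5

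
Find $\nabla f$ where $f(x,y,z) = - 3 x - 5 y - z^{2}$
(-3, -5, -2*z)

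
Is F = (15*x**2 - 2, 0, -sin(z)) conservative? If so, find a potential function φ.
Yes, F is conservative. φ = 5*x**3 - 2*x + cos(z)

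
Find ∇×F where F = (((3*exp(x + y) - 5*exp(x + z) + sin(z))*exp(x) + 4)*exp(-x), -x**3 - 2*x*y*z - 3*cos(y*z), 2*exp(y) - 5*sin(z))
(2*x*y - 3*y*sin(y*z) + 2*exp(y), -5*exp(x + z) + cos(z), -3*x**2 - 2*y*z - 3*exp(x + y))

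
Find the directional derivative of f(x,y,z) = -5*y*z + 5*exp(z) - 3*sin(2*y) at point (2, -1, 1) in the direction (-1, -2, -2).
-10*E/3 + 4*cos(2)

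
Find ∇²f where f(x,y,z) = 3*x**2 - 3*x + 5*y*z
6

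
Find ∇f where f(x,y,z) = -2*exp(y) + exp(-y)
(0, -sinh(y) - 3*cosh(y), 0)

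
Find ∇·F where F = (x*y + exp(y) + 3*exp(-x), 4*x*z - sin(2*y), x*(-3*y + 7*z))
7*x + y - 2*cos(2*y) - 3*exp(-x)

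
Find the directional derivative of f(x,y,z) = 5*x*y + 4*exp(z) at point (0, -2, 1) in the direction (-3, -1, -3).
6*sqrt(19)*(5 - 2*E)/19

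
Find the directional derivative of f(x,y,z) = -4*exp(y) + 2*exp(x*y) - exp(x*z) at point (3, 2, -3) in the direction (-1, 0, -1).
-2*sqrt(2)*exp(6)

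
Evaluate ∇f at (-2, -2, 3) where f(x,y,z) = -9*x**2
(36, 0, 0)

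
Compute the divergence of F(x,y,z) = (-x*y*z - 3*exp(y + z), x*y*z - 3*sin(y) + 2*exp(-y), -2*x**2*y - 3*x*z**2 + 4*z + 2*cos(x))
-5*x*z - y*z - 3*cos(y) + 4 - 2*exp(-y)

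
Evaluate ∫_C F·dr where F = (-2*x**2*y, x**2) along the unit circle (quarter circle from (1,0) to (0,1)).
pi/8 + 2/3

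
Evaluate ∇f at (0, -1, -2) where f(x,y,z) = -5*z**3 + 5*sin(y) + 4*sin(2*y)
(0, 8*cos(2) + 5*cos(1), -60)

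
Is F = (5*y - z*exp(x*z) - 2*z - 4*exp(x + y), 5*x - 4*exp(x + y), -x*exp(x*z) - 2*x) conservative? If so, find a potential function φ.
Yes, F is conservative. φ = 5*x*y - 2*x*z - exp(x*z) - 4*exp(x + y)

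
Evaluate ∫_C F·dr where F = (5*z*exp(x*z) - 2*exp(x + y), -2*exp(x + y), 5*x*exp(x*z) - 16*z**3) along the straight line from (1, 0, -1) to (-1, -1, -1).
(-5*E - 2 + 7*exp(3))*exp(-2)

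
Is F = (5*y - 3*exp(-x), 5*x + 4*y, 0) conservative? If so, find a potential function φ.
Yes, F is conservative. φ = 5*x*y + 2*y**2 + 3*exp(-x)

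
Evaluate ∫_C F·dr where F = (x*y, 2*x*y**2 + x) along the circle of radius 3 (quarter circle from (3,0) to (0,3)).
-9 + 99*pi/8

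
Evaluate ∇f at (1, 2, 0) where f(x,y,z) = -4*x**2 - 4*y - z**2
(-8, -4, 0)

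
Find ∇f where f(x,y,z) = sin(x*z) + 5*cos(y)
(z*cos(x*z), -5*sin(y), x*cos(x*z))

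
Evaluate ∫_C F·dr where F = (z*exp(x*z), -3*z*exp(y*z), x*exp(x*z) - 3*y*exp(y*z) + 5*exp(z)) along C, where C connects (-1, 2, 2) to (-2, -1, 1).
(-3 + (-5*E + 5 + 3*exp(3))*exp(2))*exp(-1)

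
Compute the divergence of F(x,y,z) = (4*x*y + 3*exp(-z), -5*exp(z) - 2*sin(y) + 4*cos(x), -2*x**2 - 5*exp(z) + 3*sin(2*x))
4*y - 5*exp(z) - 2*cos(y)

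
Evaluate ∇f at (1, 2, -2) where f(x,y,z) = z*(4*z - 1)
(0, 0, -17)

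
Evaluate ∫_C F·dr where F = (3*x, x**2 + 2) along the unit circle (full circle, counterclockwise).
0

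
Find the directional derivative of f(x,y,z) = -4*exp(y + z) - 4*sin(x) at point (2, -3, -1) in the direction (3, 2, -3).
2*sqrt(22)*(1 - 3*exp(4)*cos(2))*exp(-4)/11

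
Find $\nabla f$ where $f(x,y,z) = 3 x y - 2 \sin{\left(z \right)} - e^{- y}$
(3*y, 3*x + exp(-y), -2*cos(z))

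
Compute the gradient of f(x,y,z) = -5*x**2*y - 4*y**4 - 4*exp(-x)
(-10*x*y + 4*exp(-x), -5*x**2 - 16*y**3, 0)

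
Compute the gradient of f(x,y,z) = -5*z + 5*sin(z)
(0, 0, 5*cos(z) - 5)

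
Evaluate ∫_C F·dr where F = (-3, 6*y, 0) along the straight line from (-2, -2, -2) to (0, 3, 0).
9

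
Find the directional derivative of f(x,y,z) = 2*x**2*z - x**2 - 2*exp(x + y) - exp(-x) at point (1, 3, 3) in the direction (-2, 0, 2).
sqrt(2)*(-4*E - 1/2 + exp(5))*exp(-1)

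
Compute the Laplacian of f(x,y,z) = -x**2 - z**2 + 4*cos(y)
-4*cos(y) - 4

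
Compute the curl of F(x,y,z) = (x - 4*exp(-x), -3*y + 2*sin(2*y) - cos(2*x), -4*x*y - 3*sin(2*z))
(-4*x, 4*y, 2*sin(2*x))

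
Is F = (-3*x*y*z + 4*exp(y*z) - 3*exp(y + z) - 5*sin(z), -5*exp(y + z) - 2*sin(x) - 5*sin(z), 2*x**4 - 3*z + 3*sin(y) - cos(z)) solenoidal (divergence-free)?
No, ∇·F = -3*y*z - 5*exp(y + z) + sin(z) - 3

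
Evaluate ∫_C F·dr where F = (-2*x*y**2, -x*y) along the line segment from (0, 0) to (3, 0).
0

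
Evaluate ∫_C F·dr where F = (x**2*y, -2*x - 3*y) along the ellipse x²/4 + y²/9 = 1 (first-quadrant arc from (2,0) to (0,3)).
-9*pi/2 - 27/2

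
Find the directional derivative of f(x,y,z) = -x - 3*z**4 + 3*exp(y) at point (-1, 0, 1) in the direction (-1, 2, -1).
19*sqrt(6)/6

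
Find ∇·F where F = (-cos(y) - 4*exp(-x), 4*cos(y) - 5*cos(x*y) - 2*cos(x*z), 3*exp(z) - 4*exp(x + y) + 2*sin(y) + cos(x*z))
5*x*sin(x*y) - x*sin(x*z) + 3*exp(z) - 4*sin(y) + 4*exp(-x)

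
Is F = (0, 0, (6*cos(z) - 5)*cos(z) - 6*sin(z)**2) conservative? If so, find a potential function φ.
Yes, F is conservative. φ = (6*cos(z) - 5)*sin(z)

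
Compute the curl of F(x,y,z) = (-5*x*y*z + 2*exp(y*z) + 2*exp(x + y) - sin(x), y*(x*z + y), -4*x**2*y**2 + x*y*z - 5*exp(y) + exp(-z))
(-8*x**2*y - x*y + x*z - 5*exp(y), y*(8*x*y - 5*x - z + 2*exp(y*z)), 5*x*z + y*z - 2*z*exp(y*z) - 2*exp(x + y))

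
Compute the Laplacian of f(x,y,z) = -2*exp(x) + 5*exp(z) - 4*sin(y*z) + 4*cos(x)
4*y**2*sin(y*z) + 4*z**2*sin(y*z) - 2*exp(x) + 5*exp(z) - 4*cos(x)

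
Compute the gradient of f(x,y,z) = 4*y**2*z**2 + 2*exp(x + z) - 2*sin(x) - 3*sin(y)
(2*exp(x + z) - 2*cos(x), 8*y*z**2 - 3*cos(y), 8*y**2*z + 2*exp(x + z))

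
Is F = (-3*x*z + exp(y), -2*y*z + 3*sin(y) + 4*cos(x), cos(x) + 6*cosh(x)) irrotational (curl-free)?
No, ∇×F = (2*y, -3*x + sin(x) - 6*sinh(x), -exp(y) - 4*sin(x))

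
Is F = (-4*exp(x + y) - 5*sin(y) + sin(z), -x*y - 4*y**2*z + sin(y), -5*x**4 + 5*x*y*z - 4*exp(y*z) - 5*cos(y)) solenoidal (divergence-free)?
No, ∇·F = 5*x*y - x - 8*y*z - 4*y*exp(y*z) - 4*exp(x + y) + cos(y)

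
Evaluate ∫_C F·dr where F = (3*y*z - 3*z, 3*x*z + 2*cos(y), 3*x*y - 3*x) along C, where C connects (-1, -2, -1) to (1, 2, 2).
4*sin(2) + 15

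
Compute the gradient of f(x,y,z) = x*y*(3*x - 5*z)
(y*(6*x - 5*z), x*(3*x - 5*z), -5*x*y)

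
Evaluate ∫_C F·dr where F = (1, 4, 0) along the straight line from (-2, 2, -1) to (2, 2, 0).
4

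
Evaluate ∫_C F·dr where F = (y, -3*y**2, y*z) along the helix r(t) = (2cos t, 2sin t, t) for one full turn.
-8*pi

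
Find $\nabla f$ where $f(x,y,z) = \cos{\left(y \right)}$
(0, -sin(y), 0)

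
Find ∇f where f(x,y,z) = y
(0, 1, 0)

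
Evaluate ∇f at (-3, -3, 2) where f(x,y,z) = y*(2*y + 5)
(0, -7, 0)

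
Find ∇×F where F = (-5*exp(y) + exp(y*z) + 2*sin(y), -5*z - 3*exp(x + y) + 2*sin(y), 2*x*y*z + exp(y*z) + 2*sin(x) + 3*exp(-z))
(2*x*z + z*exp(y*z) + 5, -2*y*z + y*exp(y*z) - 2*cos(x), -z*exp(y*z) + 5*exp(y) - 3*exp(x + y) - 2*cos(y))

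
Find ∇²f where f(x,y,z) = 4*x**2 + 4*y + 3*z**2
14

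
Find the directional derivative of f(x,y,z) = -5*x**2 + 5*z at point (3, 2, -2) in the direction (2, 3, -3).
-75*sqrt(22)/22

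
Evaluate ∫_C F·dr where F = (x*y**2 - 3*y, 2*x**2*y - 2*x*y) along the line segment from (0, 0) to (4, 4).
376/3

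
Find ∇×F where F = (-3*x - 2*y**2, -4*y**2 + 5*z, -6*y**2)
(-12*y - 5, 0, 4*y)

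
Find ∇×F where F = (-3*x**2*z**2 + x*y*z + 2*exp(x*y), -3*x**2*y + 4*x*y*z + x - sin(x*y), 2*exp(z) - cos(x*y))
(x*(-4*y + sin(x*y)), -6*x**2*z + x*y - y*sin(x*y), -6*x*y - x*z - 2*x*exp(x*y) + 4*y*z - y*cos(x*y) + 1)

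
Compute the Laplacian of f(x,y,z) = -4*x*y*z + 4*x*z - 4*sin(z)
4*sin(z)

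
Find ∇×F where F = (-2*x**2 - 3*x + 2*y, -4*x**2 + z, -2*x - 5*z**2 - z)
(-1, 2, -8*x - 2)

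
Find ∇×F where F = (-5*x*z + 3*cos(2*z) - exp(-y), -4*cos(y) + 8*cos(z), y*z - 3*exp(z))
(z + 8*sin(z), -5*x - 6*sin(2*z), -exp(-y))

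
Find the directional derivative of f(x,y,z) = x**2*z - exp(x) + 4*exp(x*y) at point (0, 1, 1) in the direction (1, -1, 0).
3*sqrt(2)/2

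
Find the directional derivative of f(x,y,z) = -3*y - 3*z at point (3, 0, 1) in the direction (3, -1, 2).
-3*sqrt(14)/14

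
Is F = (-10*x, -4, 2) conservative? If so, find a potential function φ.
Yes, F is conservative. φ = -5*x**2 - 4*y + 2*z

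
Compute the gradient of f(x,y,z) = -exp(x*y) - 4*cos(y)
(-y*exp(x*y), -x*exp(x*y) + 4*sin(y), 0)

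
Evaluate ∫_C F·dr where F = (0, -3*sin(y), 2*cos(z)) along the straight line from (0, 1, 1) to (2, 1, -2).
-2*sin(2) - 2*sin(1)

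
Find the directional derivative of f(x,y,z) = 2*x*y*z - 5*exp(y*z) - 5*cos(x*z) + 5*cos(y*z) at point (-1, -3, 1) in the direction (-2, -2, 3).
sqrt(17)*(-55*exp(3)*sin(3) + 55 + 25*exp(3)*sin(1) + 34*exp(3))*exp(-3)/17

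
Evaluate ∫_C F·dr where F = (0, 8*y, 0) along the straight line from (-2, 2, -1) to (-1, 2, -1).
0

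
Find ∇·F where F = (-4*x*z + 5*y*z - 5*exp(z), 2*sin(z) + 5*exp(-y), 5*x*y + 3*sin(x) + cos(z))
-4*z - sin(z) - 5*exp(-y)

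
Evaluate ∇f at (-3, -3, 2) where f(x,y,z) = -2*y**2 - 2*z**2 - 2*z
(0, 12, -10)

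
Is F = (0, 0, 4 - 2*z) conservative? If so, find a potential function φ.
Yes, F is conservative. φ = z*(4 - z)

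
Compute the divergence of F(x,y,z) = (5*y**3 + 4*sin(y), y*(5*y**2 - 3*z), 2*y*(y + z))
15*y**2 + 2*y - 3*z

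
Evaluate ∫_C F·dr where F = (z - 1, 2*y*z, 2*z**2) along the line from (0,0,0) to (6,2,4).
178/3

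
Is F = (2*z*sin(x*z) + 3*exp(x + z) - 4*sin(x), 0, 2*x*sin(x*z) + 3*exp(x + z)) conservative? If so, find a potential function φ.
Yes, F is conservative. φ = 3*exp(x + z) + 4*cos(x) - 2*cos(x*z)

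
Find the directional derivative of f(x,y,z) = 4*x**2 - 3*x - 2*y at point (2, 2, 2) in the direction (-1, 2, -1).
-17*sqrt(6)/6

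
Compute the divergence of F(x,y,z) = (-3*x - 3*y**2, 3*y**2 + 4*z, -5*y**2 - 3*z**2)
6*y - 6*z - 3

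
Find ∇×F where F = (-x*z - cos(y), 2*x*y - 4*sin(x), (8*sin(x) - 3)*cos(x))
(0, -x - 3*sin(x) - 8*cos(2*x), 2*y - sin(y) - 4*cos(x))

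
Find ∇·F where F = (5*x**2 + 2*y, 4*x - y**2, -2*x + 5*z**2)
10*x - 2*y + 10*z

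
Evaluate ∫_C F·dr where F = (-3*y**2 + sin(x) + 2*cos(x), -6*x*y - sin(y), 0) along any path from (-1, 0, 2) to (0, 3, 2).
-2 + cos(3) + cos(1) + 2*sin(1)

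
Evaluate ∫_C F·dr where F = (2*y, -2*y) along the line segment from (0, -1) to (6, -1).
-12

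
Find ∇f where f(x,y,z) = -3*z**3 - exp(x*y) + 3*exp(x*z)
(-y*exp(x*y) + 3*z*exp(x*z), -x*exp(x*y), 3*x*exp(x*z) - 9*z**2)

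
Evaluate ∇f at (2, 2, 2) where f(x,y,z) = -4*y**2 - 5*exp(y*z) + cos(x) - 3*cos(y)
(-sin(2), -10*exp(4) - 16 + 3*sin(2), -10*exp(4))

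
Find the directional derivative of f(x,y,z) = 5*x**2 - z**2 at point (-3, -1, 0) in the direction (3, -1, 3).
-90*sqrt(19)/19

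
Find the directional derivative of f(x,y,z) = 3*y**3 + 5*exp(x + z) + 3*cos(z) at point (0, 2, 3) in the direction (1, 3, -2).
sqrt(14)*(-5*exp(3) + 6*sin(3) + 108)/14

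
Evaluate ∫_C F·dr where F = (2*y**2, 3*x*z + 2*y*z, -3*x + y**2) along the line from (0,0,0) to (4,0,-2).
12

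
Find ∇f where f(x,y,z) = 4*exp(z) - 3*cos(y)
(0, 3*sin(y), 4*exp(z))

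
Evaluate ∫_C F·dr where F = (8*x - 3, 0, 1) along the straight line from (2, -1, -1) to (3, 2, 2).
20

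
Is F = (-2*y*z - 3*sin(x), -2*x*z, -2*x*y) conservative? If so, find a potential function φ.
Yes, F is conservative. φ = -2*x*y*z + 3*cos(x)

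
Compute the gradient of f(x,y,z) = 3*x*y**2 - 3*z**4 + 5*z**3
(3*y**2, 6*x*y, z**2*(15 - 12*z))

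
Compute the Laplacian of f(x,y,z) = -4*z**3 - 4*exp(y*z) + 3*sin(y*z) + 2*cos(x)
-4*y**2*exp(y*z) - 3*y**2*sin(y*z) - 4*z**2*exp(y*z) - 3*z**2*sin(y*z) - 24*z - 2*cos(x)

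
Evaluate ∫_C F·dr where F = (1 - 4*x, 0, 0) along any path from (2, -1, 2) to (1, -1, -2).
5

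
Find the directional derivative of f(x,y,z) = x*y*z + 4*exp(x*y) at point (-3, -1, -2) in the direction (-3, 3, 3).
sqrt(3)*(7 - 8*exp(3))/3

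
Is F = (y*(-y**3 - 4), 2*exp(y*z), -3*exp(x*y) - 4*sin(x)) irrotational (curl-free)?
No, ∇×F = (-3*x*exp(x*y) - 2*y*exp(y*z), 3*y*exp(x*y) + 4*cos(x), 4*y**3 + 4)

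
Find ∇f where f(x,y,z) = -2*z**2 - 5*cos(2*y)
(0, 10*sin(2*y), -4*z)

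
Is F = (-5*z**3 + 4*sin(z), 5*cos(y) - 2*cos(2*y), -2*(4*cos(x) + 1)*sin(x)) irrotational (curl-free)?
No, ∇×F = (0, -15*z**2 + 2*cos(x) + 8*cos(2*x) + 4*cos(z), 0)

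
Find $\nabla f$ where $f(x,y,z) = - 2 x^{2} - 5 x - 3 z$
(-4*x - 5, 0, -3)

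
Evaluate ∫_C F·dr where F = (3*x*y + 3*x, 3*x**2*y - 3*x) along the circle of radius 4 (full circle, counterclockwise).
-48*pi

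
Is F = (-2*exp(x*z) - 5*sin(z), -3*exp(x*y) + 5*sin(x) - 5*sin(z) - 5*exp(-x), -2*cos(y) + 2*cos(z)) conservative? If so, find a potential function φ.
No, ∇×F = (2*sin(y) + 5*cos(z), -2*x*exp(x*z) - 5*cos(z), -3*y*exp(x*y) + 5*cos(x) + 5*exp(-x)) ≠ 0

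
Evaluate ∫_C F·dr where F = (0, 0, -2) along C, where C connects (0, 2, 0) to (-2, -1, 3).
-6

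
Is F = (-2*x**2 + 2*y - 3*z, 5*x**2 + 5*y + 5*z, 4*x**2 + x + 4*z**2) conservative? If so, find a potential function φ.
No, ∇×F = (-5, -8*x - 4, 10*x - 2) ≠ 0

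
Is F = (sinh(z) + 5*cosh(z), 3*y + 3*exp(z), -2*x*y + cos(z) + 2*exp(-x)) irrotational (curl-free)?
No, ∇×F = (-2*x - 3*exp(z), 2*y + 5*sinh(z) + cosh(z) + 2*exp(-x), 0)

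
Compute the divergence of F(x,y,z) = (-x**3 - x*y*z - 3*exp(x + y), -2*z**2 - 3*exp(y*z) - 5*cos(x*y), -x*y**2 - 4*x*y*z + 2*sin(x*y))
-3*x**2 - 4*x*y + 5*x*sin(x*y) - y*z - 3*z*exp(y*z) - 3*exp(x + y)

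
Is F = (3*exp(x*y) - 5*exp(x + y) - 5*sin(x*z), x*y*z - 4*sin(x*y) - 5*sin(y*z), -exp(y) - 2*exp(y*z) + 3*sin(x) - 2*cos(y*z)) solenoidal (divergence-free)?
No, ∇·F = x*z - 4*x*cos(x*y) + 3*y*exp(x*y) - 2*y*exp(y*z) + 2*y*sin(y*z) - 5*z*cos(x*z) - 5*z*cos(y*z) - 5*exp(x + y)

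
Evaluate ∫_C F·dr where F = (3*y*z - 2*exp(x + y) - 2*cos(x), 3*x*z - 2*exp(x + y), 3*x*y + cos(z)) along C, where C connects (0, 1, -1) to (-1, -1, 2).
-2*exp(-2) + sin(2) + 3*sin(1) + 2*E + 6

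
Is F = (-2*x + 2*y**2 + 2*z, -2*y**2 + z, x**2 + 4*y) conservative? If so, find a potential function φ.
No, ∇×F = (3, 2 - 2*x, -4*y) ≠ 0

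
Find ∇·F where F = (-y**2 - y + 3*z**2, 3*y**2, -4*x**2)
6*y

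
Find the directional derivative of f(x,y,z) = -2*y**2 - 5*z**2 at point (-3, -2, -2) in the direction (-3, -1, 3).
52*sqrt(19)/19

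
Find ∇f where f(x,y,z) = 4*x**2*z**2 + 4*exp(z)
(8*x*z**2, 0, 8*x**2*z + 4*exp(z))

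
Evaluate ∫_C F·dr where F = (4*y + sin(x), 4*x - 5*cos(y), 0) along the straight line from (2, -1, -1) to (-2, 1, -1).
-10*sin(1)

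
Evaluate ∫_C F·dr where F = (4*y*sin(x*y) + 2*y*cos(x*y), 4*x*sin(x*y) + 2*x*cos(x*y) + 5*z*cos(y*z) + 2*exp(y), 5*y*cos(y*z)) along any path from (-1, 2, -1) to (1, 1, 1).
-2*exp(2) - 4*cos(1) + 4*cos(2) + 2*E + 7*sin(1) + 7*sin(2)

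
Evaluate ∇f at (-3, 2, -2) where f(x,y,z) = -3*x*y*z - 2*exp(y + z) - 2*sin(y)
(12, -20 - 2*cos(2), 16)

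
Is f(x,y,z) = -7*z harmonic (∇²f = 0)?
Yes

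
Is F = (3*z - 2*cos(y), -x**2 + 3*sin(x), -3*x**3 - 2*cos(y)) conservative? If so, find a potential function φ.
No, ∇×F = (2*sin(y), 9*x**2 + 3, -2*x - 2*sin(y) + 3*cos(x)) ≠ 0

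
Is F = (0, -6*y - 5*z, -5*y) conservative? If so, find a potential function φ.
Yes, F is conservative. φ = y*(-3*y - 5*z)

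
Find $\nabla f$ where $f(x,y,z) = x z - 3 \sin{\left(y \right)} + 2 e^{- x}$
(z - 2*exp(-x), -3*cos(y), x)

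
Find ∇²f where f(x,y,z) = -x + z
0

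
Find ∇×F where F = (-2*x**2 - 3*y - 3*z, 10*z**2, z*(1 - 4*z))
(-20*z, -3, 3)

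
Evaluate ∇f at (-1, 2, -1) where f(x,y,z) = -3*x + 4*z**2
(-3, 0, -8)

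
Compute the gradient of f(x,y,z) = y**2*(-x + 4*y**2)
(-y**2, 2*y*(-x + 8*y**2), 0)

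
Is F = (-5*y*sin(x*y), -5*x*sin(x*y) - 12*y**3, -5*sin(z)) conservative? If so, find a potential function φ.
Yes, F is conservative. φ = -3*y**4 + 5*cos(z) + 5*cos(x*y)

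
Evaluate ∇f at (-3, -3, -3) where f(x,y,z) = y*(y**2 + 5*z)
(0, 12, -15)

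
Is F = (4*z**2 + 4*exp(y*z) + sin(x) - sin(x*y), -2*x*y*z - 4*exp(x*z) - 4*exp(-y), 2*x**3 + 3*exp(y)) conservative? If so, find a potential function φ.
No, ∇×F = (2*x*y + 4*x*exp(x*z) + 3*exp(y), -6*x**2 + 4*y*exp(y*z) + 8*z, x*cos(x*y) - 2*y*z - 4*z*exp(x*z) - 4*z*exp(y*z)) ≠ 0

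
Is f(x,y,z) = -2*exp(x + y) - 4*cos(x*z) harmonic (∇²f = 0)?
No, ∇²f = 4*x**2*cos(x*z) + 4*z**2*cos(x*z) - 4*exp(x + y)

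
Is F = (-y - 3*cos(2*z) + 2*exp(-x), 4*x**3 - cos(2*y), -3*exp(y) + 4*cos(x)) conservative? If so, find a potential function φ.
No, ∇×F = (-3*exp(y), 4*sin(x) + 6*sin(2*z), 12*x**2 + 1) ≠ 0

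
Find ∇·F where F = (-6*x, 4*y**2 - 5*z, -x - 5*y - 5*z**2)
8*y - 10*z - 6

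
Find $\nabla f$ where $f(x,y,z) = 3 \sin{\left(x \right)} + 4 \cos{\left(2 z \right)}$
(3*cos(x), 0, -8*sin(2*z))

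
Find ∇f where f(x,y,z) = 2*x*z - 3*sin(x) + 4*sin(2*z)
(2*z - 3*cos(x), 0, 2*x + 8*cos(2*z))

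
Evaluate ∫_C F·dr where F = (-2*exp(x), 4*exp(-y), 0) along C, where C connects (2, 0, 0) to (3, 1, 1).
-2*exp(3) - 4*exp(-1) + 4 + 2*exp(2)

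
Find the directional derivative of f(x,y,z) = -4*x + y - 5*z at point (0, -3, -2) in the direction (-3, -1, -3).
26*sqrt(19)/19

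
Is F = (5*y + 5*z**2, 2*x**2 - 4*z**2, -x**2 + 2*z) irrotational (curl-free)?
No, ∇×F = (8*z, 2*x + 10*z, 4*x - 5)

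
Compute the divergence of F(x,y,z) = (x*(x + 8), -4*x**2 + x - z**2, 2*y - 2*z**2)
2*x - 4*z + 8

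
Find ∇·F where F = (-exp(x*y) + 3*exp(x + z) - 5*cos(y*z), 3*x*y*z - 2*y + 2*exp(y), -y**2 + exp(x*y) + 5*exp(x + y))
3*x*z - y*exp(x*y) + 2*exp(y) + 3*exp(x + z) - 2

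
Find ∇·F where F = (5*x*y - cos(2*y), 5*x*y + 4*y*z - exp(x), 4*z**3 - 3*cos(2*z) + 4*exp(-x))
5*x + 5*y + 12*z**2 + 4*z + 6*sin(2*z)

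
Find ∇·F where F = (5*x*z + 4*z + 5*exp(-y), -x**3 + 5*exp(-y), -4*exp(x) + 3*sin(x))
5*z - 5*exp(-y)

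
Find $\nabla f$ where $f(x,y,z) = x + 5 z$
(1, 0, 5)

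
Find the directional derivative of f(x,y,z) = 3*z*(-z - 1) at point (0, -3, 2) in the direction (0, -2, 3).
-45*sqrt(13)/13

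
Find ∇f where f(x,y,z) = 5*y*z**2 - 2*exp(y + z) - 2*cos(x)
(2*sin(x), 5*z**2 - 2*exp(y + z), 10*y*z - 2*exp(y + z))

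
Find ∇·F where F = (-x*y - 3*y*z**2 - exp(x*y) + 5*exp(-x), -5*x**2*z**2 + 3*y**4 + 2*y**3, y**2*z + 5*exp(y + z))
12*y**3 + 7*y**2 - y*exp(x*y) - y + 5*exp(y + z) - 5*exp(-x)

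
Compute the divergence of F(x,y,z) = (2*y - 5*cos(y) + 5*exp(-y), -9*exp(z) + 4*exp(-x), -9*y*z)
-9*y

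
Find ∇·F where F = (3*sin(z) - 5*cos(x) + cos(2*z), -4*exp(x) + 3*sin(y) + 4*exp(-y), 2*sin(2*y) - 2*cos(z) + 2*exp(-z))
5*sin(x) + 2*sin(z) + 3*cos(y) - 2*exp(-z) - 4*exp(-y)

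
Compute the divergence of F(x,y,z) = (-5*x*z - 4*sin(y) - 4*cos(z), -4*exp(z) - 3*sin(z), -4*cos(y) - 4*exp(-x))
-5*z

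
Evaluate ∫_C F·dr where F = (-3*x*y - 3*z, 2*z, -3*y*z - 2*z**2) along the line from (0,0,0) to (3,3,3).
-153/2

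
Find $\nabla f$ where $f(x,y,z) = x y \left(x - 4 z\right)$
(2*y*(x - 2*z), x*(x - 4*z), -4*x*y)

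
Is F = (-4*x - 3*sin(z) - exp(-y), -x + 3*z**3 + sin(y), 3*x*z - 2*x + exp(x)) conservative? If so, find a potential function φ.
No, ∇×F = (-9*z**2, -3*z - exp(x) - 3*cos(z) + 2, -1 - exp(-y)) ≠ 0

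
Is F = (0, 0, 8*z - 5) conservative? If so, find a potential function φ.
Yes, F is conservative. φ = z*(4*z - 5)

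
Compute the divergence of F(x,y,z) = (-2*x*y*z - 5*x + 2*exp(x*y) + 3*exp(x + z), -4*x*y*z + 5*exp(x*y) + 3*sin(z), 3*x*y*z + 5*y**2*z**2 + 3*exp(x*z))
3*x*y - 4*x*z + 5*x*exp(x*y) + 3*x*exp(x*z) + 10*y**2*z - 2*y*z + 2*y*exp(x*y) + 3*exp(x + z) - 5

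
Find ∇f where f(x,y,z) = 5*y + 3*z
(0, 5, 3)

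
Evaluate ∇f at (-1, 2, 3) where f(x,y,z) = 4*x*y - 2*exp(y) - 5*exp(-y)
(8, -2*exp(2) - 4 + 5*exp(-2), 0)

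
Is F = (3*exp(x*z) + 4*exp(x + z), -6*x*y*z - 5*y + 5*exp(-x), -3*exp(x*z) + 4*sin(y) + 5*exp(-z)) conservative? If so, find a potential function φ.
No, ∇×F = (6*x*y + 4*cos(y), 3*x*exp(x*z) + 3*z*exp(x*z) + 4*exp(x + z), -6*y*z - 5*exp(-x)) ≠ 0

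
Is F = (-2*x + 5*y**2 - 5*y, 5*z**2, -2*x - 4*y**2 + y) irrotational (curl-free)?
No, ∇×F = (-8*y - 10*z + 1, 2, 5 - 10*y)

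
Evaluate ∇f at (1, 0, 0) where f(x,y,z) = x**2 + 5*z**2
(2, 0, 0)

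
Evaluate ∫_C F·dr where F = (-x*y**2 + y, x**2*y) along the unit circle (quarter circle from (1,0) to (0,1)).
1/2 - pi/4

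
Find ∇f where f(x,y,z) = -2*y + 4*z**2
(0, -2, 8*z)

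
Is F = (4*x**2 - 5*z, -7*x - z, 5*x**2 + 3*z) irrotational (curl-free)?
No, ∇×F = (1, -10*x - 5, -7)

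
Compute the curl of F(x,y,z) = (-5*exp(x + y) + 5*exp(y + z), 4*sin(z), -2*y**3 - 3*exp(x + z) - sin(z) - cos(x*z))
(-6*y**2 - 4*cos(z), -z*sin(x*z) + 3*exp(x + z) + 5*exp(y + z), 5*exp(x + y) - 5*exp(y + z))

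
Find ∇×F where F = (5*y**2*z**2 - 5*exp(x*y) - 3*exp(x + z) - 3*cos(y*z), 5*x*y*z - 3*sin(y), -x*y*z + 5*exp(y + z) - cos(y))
(-5*x*y - x*z + 5*exp(y + z) + sin(y), 10*y**2*z + y*z + 3*y*sin(y*z) - 3*exp(x + z), 5*x*exp(x*y) - 10*y*z**2 + 5*y*z - 3*z*sin(y*z))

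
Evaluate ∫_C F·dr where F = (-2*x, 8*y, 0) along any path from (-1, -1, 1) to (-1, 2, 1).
12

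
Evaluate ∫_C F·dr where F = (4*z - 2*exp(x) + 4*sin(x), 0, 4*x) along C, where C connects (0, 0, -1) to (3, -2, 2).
-2*exp(3) - 4*cos(3) + 30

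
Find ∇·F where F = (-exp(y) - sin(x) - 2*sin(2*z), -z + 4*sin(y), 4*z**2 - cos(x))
8*z - cos(x) + 4*cos(y)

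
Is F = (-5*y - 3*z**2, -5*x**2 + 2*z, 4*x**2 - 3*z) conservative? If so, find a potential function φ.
No, ∇×F = (-2, -8*x - 6*z, 5 - 10*x) ≠ 0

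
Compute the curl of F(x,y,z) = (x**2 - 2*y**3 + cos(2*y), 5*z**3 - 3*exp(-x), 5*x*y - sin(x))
(5*x - 15*z**2, -5*y + cos(x), 6*y**2 + 2*sin(2*y) + 3*exp(-x))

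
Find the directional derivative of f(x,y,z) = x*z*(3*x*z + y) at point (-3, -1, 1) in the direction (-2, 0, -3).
-133*sqrt(13)/13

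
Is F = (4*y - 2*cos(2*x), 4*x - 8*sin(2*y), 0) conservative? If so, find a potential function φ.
Yes, F is conservative. φ = 4*x*y - sin(2*x) + 4*cos(2*y)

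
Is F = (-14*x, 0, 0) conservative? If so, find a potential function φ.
Yes, F is conservative. φ = -7*x**2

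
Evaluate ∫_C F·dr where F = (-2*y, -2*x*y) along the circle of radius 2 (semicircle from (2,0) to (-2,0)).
-32/3 + 4*pi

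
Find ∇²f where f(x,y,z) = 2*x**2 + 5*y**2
14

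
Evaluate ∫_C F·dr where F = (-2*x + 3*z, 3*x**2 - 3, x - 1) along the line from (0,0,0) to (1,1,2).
-1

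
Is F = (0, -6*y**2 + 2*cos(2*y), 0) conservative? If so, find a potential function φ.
Yes, F is conservative. φ = -2*y**3 + sin(2*y)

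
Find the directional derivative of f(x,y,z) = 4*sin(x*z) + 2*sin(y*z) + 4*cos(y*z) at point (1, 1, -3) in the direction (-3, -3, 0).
sqrt(2)*(9*cos(3) + 6*sin(3))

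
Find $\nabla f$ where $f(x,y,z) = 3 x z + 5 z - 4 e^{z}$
(3*z, 0, 3*x - 4*exp(z) + 5)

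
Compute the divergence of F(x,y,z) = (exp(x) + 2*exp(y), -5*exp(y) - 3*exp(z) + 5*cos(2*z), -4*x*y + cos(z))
exp(x) - 5*exp(y) - sin(z)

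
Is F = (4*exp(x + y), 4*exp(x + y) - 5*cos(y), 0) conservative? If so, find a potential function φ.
Yes, F is conservative. φ = 4*exp(x + y) - 5*sin(y)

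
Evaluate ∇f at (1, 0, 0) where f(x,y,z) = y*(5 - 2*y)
(0, 5, 0)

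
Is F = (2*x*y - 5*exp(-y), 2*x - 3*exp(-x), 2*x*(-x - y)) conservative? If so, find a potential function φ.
No, ∇×F = (-2*x, 4*x + 2*y, -2*x + 2 - 5*exp(-y) + 3*exp(-x)) ≠ 0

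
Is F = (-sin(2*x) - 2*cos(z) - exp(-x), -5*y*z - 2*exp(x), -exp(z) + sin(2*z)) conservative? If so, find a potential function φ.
No, ∇×F = (5*y, 2*sin(z), -2*exp(x)) ≠ 0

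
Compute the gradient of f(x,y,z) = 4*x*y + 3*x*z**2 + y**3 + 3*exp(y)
(4*y + 3*z**2, 4*x + 3*y**2 + 3*exp(y), 6*x*z)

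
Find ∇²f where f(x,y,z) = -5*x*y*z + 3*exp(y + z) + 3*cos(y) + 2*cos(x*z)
-2*x**2*cos(x*z) - 2*z**2*cos(x*z) + 6*exp(y + z) - 3*cos(y)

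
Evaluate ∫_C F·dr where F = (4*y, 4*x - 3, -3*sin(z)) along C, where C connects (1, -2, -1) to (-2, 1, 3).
-9 + 3*cos(3) - 3*cos(1)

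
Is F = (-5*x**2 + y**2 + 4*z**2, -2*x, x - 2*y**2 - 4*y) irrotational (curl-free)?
No, ∇×F = (-4*y - 4, 8*z - 1, -2*y - 2)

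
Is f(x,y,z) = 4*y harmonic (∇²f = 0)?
Yes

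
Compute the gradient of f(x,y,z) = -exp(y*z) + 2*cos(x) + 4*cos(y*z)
(-2*sin(x), -z*(exp(y*z) + 4*sin(y*z)), -y*(exp(y*z) + 4*sin(y*z)))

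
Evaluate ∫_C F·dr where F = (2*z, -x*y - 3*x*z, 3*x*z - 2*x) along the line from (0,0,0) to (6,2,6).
136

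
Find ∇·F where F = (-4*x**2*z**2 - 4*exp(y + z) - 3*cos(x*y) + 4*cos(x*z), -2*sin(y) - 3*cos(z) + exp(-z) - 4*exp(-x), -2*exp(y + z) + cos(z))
-8*x*z**2 + 3*y*sin(x*y) - 4*z*sin(x*z) - 2*exp(y + z) - sin(z) - 2*cos(y)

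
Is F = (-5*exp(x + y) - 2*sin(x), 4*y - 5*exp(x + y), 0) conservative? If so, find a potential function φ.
Yes, F is conservative. φ = 2*y**2 - 5*exp(x + y) + 2*cos(x)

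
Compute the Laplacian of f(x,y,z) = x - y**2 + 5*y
-2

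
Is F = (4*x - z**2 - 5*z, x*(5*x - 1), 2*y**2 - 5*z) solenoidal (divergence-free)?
No, ∇·F = -1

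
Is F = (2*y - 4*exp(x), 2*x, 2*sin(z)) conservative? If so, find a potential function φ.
Yes, F is conservative. φ = 2*x*y - 4*exp(x) - 2*cos(z)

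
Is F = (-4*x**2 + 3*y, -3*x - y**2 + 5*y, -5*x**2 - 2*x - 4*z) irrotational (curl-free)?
No, ∇×F = (0, 10*x + 2, -6)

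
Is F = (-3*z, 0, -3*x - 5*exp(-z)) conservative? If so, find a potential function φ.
Yes, F is conservative. φ = -3*x*z + 5*exp(-z)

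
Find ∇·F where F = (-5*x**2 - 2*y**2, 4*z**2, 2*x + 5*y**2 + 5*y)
-10*x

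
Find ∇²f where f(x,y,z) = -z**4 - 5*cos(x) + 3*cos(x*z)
-3*x**2*cos(x*z) - 3*z**2*cos(x*z) - 12*z**2 + 5*cos(x)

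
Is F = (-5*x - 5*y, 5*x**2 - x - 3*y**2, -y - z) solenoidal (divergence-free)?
No, ∇·F = -6*y - 6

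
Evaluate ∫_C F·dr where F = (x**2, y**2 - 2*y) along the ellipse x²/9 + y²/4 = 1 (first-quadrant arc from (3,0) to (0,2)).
-31/3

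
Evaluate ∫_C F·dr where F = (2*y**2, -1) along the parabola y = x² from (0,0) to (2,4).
44/5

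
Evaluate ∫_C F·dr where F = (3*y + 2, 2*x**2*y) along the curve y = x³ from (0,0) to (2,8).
208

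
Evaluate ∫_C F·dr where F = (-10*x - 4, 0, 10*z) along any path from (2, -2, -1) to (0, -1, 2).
43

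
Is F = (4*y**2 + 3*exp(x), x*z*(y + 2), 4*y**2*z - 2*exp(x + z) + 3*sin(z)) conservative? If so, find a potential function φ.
No, ∇×F = (-x*(y + 2) + 8*y*z, 2*exp(x + z), -8*y + z*(y + 2)) ≠ 0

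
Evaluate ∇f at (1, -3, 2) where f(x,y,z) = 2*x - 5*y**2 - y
(2, 29, 0)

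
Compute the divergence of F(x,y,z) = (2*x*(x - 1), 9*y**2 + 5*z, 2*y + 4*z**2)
4*x + 18*y + 8*z - 2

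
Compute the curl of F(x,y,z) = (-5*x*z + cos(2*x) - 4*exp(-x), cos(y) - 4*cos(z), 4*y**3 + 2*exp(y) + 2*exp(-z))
(12*y**2 + 2*exp(y) - 4*sin(z), -5*x, 0)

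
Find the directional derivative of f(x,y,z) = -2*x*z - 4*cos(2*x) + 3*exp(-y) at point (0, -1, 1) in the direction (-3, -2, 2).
6*sqrt(17)*(1 + E)/17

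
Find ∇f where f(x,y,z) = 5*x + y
(5, 1, 0)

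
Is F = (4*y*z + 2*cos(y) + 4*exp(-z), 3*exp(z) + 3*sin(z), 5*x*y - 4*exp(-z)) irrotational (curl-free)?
No, ∇×F = (5*x - 3*exp(z) - 3*cos(z), -y - 4*exp(-z), -4*z + 2*sin(y))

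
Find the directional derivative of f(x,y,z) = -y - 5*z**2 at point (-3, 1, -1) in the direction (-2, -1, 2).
7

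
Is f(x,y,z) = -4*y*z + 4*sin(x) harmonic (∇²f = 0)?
No, ∇²f = -4*sin(x)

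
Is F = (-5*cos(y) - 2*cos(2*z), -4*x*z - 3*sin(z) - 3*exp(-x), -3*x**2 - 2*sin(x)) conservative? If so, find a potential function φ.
No, ∇×F = (4*x + 3*cos(z), 6*x + 4*sin(2*z) + 2*cos(x), -4*z - 5*sin(y) + 3*exp(-x)) ≠ 0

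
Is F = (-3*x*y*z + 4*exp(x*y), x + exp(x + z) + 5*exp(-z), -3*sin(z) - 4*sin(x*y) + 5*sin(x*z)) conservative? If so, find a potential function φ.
No, ∇×F = (-4*x*cos(x*y) - exp(x + z) + 5*exp(-z), -3*x*y + 4*y*cos(x*y) - 5*z*cos(x*z), 3*x*z - 4*x*exp(x*y) + exp(x + z) + 1) ≠ 0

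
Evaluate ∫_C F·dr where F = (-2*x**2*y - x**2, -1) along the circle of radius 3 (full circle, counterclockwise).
81*pi/2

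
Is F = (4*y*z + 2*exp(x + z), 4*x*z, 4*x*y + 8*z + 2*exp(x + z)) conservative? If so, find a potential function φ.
Yes, F is conservative. φ = 4*x*y*z + 4*z**2 + 2*exp(x + z)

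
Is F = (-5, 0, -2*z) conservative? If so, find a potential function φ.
Yes, F is conservative. φ = -5*x - z**2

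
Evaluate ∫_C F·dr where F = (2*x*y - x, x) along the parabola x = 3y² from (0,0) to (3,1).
37/10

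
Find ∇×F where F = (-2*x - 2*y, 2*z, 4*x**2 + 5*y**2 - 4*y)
(10*y - 6, -8*x, 2)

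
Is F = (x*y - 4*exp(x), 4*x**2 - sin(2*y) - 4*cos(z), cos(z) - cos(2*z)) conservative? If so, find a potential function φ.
No, ∇×F = (-4*sin(z), 0, 7*x) ≠ 0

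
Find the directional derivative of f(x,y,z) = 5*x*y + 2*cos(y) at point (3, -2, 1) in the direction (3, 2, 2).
4*sqrt(17)*sin(2)/17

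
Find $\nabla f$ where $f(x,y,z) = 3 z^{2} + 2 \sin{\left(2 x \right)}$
(4*cos(2*x), 0, 6*z)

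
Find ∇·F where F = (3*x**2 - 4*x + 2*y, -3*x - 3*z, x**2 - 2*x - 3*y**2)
6*x - 4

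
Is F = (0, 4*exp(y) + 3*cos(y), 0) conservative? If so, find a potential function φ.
Yes, F is conservative. φ = 4*exp(y) + 3*sin(y)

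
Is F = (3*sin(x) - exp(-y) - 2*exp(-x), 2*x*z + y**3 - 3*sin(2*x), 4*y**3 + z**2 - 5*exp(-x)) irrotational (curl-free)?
No, ∇×F = (-2*x + 12*y**2, -5*exp(-x), 2*z - 6*cos(2*x) - exp(-y))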